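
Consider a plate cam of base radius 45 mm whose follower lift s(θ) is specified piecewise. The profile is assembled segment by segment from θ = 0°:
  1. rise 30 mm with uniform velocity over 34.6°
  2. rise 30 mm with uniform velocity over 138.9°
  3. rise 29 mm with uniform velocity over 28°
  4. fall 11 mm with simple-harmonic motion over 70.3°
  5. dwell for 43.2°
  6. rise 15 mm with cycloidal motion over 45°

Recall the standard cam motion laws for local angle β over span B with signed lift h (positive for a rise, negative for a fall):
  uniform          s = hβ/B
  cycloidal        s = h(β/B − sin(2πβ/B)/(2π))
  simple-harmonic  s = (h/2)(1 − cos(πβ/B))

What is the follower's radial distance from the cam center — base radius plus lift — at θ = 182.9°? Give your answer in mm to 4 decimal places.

seg 1 [0°–34.6°] uniform, h=30: full span → s += 30 → s = 30.0000
seg 2 [34.6°–173.5°] uniform, h=30: full span → s += 30 → s = 60.0000
seg 3 [173.5°–201.5°] uniform, h=29: θ=182.9° here. β=9.4, B=28. 29·9.4/28 = 9.7357 → s = 69.7357
radial distance = base radius + s = 45 + 69.7357 = 114.7357

114.7357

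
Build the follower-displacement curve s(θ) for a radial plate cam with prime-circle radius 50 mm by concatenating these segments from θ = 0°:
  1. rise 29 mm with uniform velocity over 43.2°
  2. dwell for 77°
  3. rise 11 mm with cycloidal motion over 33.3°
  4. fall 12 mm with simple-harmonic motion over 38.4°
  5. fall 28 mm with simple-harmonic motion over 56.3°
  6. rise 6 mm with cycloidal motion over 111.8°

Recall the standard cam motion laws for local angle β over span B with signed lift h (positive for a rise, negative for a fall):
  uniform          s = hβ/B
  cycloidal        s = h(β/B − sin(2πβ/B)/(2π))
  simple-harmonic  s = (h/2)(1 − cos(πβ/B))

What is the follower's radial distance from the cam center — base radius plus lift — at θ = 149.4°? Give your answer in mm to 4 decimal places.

seg 1 [0°–43.2°] uniform, h=29: full span → s += 29 → s = 29.0000
seg 2 [43.2°–120.2°] dwell: s stays 29.0000
seg 3 [120.2°–153.5°] cycloidal, h=11: θ=149.4° here. β=29.2, B=33.3. 11·(0.8769 − sin(2π·0.8769)/(2π)) = 10.8689 → s = 39.8689
radial distance = base radius + s = 50 + 39.8689 = 89.8689

89.8689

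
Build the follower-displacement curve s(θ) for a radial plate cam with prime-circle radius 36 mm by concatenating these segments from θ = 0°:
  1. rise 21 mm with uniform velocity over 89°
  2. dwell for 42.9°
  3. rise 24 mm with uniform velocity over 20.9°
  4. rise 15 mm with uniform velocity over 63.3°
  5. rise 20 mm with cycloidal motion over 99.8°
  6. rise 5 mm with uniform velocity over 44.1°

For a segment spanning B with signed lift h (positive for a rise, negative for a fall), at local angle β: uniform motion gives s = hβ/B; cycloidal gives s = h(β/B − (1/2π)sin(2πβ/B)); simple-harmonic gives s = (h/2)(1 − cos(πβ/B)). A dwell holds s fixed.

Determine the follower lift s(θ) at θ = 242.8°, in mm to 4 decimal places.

seg 1 [0°–89°] uniform, h=21: full span → s += 21 → s = 21.0000
seg 2 [89°–131.9°] dwell: s stays 21.0000
seg 3 [131.9°–152.8°] uniform, h=24: full span → s += 24 → s = 45.0000
seg 4 [152.8°–216.1°] uniform, h=15: full span → s += 15 → s = 60.0000
seg 5 [216.1°–315.9°] cycloidal, h=20: θ=242.8° here. β=26.7, B=99.8. 20·(0.2675 − sin(2π·0.2675)/(2π)) = 2.1869 → s = 62.1869

62.1869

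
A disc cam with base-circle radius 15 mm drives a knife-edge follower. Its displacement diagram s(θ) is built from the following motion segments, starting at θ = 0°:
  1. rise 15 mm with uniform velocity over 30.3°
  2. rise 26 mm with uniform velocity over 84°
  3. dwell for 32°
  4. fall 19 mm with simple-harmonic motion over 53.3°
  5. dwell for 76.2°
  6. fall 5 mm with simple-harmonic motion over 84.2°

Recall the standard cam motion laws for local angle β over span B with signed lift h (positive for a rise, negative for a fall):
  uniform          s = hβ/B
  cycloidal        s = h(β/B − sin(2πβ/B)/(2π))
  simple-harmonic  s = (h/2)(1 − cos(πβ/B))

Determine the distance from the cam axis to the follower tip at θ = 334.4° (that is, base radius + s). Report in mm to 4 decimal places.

seg 1 [0°–30.3°] uniform, h=15: full span → s += 15 → s = 15.0000
seg 2 [30.3°–114.3°] uniform, h=26: full span → s += 26 → s = 41.0000
seg 3 [114.3°–146.3°] dwell: s stays 41.0000
seg 4 [146.3°–199.6°] simple-harmonic, h=-19: full span → s += -19 → s = 22.0000
seg 5 [199.6°–275.8°] dwell: s stays 22.0000
seg 6 [275.8°–360°] simple-harmonic, h=-5: θ=334.4° here. β=58.6, B=84.2. -5/2·(1 − cos(π·0.6960)) = -3.9437 → s = 18.0563
radial distance = base radius + s = 15 + 18.0563 = 33.0563

33.0563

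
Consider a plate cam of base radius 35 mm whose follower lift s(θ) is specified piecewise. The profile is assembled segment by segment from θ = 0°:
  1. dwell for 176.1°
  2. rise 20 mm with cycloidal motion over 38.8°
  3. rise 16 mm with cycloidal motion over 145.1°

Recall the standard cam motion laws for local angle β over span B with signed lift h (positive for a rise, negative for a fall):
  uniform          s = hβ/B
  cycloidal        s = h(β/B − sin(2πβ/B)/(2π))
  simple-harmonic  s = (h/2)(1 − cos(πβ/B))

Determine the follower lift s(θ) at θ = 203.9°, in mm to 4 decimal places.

seg 1 [0°–176.1°] dwell: s stays 0.0000
seg 2 [176.1°–214.9°] cycloidal, h=20: θ=203.9° here. β=27.8, B=38.8. 20·(0.7165 − sin(2π·0.7165)/(2π)) = 17.4427 → s = 17.4427

17.4427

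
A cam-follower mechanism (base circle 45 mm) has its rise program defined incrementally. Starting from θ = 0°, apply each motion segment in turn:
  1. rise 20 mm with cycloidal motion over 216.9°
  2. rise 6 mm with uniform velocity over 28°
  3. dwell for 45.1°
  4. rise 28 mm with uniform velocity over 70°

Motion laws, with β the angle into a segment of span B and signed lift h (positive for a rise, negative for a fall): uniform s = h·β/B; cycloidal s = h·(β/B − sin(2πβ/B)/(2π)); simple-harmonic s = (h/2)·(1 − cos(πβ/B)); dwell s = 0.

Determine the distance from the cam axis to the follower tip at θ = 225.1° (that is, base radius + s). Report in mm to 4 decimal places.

seg 1 [0°–216.9°] cycloidal, h=20: full span → s += 20 → s = 20.0000
seg 2 [216.9°–244.9°] uniform, h=6: θ=225.1° here. β=8.2, B=28. 6·8.2/28 = 1.7571 → s = 21.7571
radial distance = base radius + s = 45 + 21.7571 = 66.7571

66.7571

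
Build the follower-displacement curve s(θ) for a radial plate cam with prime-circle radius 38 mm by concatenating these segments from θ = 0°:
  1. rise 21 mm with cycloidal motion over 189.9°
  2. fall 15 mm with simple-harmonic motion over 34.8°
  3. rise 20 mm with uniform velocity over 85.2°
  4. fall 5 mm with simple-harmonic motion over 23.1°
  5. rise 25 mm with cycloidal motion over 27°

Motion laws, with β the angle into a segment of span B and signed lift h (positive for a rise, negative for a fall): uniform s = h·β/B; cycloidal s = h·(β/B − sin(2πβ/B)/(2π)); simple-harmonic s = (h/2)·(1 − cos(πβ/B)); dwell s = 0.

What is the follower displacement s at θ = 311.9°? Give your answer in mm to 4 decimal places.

seg 1 [0°–189.9°] cycloidal, h=21: full span → s += 21 → s = 21.0000
seg 2 [189.9°–224.7°] simple-harmonic, h=-15: full span → s += -15 → s = 6.0000
seg 3 [224.7°–309.9°] uniform, h=20: full span → s += 20 → s = 26.0000
seg 4 [309.9°–333°] simple-harmonic, h=-5: θ=311.9° here. β=2, B=23.1. -5/2·(1 − cos(π·0.0866)) = -0.0919 → s = 25.9081

25.9081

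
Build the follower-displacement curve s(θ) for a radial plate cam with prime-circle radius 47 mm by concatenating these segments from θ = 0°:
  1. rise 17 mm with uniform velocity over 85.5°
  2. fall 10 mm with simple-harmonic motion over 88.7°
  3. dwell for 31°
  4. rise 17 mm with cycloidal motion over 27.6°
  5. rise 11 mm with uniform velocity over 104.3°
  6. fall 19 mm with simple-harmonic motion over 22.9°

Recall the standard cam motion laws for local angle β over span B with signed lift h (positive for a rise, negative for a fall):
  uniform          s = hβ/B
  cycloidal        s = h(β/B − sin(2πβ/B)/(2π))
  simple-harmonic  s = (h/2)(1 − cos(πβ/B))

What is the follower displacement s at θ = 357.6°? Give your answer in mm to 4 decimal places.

seg 1 [0°–85.5°] uniform, h=17: full span → s += 17 → s = 17.0000
seg 2 [85.5°–174.2°] simple-harmonic, h=-10: full span → s += -10 → s = 7.0000
seg 3 [174.2°–205.2°] dwell: s stays 7.0000
seg 4 [205.2°–232.8°] cycloidal, h=17: full span → s += 17 → s = 24.0000
seg 5 [232.8°–337.1°] uniform, h=11: full span → s += 11 → s = 35.0000
seg 6 [337.1°–360°] simple-harmonic, h=-19: θ=357.6° here. β=20.5, B=22.9. -19/2·(1 − cos(π·0.8952)) = -18.4897 → s = 16.5103

16.5103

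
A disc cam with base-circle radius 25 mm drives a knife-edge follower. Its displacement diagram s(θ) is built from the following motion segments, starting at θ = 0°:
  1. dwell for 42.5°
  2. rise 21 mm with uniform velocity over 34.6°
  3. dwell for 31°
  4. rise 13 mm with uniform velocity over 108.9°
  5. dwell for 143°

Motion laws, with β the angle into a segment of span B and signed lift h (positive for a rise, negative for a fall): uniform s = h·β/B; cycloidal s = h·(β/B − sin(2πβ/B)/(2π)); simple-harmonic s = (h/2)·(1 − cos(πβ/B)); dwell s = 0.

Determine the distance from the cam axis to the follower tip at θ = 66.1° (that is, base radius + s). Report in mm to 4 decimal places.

seg 1 [0°–42.5°] dwell: s stays 0.0000
seg 2 [42.5°–77.1°] uniform, h=21: θ=66.1° here. β=23.6, B=34.6. 21·23.6/34.6 = 14.3237 → s = 14.3237
radial distance = base radius + s = 25 + 14.3237 = 39.3237

39.3237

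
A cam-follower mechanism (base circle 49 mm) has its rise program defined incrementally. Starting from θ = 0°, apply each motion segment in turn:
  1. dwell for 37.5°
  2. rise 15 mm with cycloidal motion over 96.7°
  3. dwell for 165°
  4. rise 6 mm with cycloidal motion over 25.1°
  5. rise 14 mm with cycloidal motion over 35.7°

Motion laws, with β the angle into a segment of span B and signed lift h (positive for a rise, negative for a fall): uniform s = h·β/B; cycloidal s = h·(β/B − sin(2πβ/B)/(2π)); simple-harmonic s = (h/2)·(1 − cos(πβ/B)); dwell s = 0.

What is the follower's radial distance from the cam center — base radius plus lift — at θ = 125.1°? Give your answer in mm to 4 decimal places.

seg 1 [0°–37.5°] dwell: s stays 0.0000
seg 2 [37.5°–134.2°] cycloidal, h=15: θ=125.1° here. β=87.6, B=96.7. 15·(0.9059 − sin(2π·0.9059)/(2π)) = 14.9192 → s = 14.9192
radial distance = base radius + s = 49 + 14.9192 = 63.9192

63.9192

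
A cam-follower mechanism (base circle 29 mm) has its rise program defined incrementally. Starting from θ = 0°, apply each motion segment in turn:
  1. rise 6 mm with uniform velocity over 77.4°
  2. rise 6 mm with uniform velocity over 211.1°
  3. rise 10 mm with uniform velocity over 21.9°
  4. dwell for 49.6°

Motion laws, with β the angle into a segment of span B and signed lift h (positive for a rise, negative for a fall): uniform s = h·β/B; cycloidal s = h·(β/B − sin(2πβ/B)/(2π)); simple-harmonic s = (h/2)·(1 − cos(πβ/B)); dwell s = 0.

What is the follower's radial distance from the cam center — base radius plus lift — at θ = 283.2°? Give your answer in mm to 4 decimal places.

seg 1 [0°–77.4°] uniform, h=6: full span → s += 6 → s = 6.0000
seg 2 [77.4°–288.5°] uniform, h=6: θ=283.2° here. β=205.8, B=211.1. 6·205.8/211.1 = 5.8494 → s = 11.8494
radial distance = base radius + s = 29 + 11.8494 = 40.8494

40.8494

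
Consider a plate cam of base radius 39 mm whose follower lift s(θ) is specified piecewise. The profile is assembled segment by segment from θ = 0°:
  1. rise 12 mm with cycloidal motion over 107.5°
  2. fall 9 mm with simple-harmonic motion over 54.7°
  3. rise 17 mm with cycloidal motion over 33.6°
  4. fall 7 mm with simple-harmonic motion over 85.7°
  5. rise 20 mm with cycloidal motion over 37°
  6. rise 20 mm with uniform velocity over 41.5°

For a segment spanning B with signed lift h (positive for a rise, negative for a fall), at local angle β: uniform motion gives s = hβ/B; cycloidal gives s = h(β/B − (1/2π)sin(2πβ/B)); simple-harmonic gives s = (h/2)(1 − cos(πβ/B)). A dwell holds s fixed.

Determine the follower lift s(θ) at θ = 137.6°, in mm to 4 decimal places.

seg 1 [0°–107.5°] cycloidal, h=12: full span → s += 12 → s = 12.0000
seg 2 [107.5°–162.2°] simple-harmonic, h=-9: θ=137.6° here. β=30.1, B=54.7. -9/2·(1 − cos(π·0.5503)) = -5.2078 → s = 6.7922

6.7922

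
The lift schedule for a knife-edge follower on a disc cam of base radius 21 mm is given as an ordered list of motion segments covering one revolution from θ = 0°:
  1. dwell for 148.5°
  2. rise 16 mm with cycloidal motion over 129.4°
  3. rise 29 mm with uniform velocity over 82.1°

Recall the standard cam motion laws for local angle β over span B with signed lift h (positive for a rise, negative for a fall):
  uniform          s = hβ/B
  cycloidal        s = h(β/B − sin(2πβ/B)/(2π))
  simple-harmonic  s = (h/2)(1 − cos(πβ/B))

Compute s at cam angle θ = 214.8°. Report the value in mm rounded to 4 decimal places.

seg 1 [0°–148.5°] dwell: s stays 0.0000
seg 2 [148.5°–277.9°] cycloidal, h=16: θ=214.8° here. β=66.3, B=129.4. 16·(0.5124 − sin(2π·0.5124)/(2π)) = 8.3955 → s = 8.3955

8.3955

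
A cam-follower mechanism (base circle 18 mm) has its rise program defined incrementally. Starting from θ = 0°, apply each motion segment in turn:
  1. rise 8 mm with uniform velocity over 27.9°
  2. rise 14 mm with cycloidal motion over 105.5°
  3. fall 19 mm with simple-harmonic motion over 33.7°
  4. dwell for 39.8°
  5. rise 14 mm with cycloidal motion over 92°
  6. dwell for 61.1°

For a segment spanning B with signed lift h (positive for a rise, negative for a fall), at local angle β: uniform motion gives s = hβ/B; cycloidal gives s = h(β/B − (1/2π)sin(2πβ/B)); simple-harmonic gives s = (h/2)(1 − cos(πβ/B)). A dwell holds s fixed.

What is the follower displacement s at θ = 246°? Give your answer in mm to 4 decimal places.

seg 1 [0°–27.9°] uniform, h=8: full span → s += 8 → s = 8.0000
seg 2 [27.9°–133.4°] cycloidal, h=14: full span → s += 14 → s = 22.0000
seg 3 [133.4°–167.1°] simple-harmonic, h=-19: full span → s += -19 → s = 3.0000
seg 4 [167.1°–206.9°] dwell: s stays 3.0000
seg 5 [206.9°–298.9°] cycloidal, h=14: θ=246° here. β=39.1, B=92. 14·(0.4250 − sin(2π·0.4250)/(2π)) = 4.9384 → s = 7.9384

7.9384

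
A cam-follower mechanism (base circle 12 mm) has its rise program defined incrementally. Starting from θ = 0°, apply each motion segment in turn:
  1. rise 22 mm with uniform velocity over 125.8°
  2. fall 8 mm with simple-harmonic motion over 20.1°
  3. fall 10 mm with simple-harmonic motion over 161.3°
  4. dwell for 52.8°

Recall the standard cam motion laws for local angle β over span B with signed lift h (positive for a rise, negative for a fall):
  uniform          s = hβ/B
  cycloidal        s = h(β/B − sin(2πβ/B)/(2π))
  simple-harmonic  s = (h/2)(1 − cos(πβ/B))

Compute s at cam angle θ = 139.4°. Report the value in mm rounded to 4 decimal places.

seg 1 [0°–125.8°] uniform, h=22: full span → s += 22 → s = 22.0000
seg 2 [125.8°–145.9°] simple-harmonic, h=-8: θ=139.4° here. β=13.6, B=20.1. -8/2·(1 − cos(π·0.6766)) = -6.1073 → s = 15.8927

15.8927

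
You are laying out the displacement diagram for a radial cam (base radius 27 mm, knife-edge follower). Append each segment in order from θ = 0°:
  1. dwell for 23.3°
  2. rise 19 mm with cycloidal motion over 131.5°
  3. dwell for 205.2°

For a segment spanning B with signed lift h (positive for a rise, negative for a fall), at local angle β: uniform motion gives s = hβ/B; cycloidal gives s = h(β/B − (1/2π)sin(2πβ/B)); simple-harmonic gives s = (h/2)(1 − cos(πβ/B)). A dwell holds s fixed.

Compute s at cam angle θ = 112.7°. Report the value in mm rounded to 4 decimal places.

seg 1 [0°–23.3°] dwell: s stays 0.0000
seg 2 [23.3°–154.8°] cycloidal, h=19: θ=112.7° here. β=89.4, B=131.5. 19·(0.6798 − sin(2π·0.6798)/(2π)) = 15.6520 → s = 15.6520

15.6520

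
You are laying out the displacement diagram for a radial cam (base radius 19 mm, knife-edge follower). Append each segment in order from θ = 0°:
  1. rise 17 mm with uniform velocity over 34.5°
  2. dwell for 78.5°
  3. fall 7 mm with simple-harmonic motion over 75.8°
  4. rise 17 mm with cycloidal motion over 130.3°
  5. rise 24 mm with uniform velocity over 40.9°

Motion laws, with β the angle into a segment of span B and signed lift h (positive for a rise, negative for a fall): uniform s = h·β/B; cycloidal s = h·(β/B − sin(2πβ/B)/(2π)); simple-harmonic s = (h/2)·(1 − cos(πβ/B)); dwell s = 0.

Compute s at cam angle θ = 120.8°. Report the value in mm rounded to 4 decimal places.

seg 1 [0°–34.5°] uniform, h=17: full span → s += 17 → s = 17.0000
seg 2 [34.5°–113°] dwell: s stays 17.0000
seg 3 [113°–188.8°] simple-harmonic, h=-7: θ=120.8° here. β=7.8, B=75.8. -7/2·(1 − cos(π·0.1029)) = -0.1813 → s = 16.8187

16.8187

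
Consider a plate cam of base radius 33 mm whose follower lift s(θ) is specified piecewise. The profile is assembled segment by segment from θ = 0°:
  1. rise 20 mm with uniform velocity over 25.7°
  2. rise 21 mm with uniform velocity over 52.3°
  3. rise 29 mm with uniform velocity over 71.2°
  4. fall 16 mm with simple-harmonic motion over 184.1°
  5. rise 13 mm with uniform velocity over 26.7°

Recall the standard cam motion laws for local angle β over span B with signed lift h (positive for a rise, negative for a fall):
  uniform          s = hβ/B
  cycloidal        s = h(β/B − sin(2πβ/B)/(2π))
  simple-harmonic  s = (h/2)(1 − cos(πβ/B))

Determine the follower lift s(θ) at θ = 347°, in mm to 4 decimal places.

seg 1 [0°–25.7°] uniform, h=20: full span → s += 20 → s = 20.0000
seg 2 [25.7°–78°] uniform, h=21: full span → s += 21 → s = 41.0000
seg 3 [78°–149.2°] uniform, h=29: full span → s += 29 → s = 70.0000
seg 4 [149.2°–333.3°] simple-harmonic, h=-16: full span → s += -16 → s = 54.0000
seg 5 [333.3°–360°] uniform, h=13: θ=347° here. β=13.7, B=26.7. 13·13.7/26.7 = 6.6704 → s = 60.6704

60.6704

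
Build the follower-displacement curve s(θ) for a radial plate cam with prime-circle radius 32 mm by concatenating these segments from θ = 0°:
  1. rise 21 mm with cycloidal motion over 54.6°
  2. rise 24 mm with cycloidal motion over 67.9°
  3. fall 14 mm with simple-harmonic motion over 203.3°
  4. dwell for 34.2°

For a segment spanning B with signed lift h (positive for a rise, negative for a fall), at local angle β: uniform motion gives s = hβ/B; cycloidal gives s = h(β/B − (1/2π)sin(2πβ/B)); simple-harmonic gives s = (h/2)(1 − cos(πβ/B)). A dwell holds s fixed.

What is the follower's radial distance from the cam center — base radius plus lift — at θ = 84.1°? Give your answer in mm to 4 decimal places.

seg 1 [0°–54.6°] cycloidal, h=21: full span → s += 21 → s = 21.0000
seg 2 [54.6°–122.5°] cycloidal, h=24: θ=84.1° here. β=29.5, B=67.9. 24·(0.4345 − sin(2π·0.4345)/(2π)) = 8.8983 → s = 29.8983
radial distance = base radius + s = 32 + 29.8983 = 61.8983

61.8983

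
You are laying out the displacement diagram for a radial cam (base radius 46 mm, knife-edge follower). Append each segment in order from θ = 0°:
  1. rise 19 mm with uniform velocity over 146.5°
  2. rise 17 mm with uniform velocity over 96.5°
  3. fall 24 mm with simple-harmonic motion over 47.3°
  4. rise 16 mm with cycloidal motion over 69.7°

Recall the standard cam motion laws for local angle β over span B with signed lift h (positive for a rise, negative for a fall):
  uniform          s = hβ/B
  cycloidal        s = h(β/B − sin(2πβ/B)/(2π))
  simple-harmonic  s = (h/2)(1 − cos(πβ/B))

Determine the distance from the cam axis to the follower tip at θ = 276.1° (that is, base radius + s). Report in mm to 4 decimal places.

seg 1 [0°–146.5°] uniform, h=19: full span → s += 19 → s = 19.0000
seg 2 [146.5°–243°] uniform, h=17: full span → s += 17 → s = 36.0000
seg 3 [243°–290.3°] simple-harmonic, h=-24: θ=276.1° here. β=33.1, B=47.3. -24/2·(1 − cos(π·0.6998)) = -19.0470 → s = 16.9530
radial distance = base radius + s = 46 + 16.9530 = 62.9530

62.9530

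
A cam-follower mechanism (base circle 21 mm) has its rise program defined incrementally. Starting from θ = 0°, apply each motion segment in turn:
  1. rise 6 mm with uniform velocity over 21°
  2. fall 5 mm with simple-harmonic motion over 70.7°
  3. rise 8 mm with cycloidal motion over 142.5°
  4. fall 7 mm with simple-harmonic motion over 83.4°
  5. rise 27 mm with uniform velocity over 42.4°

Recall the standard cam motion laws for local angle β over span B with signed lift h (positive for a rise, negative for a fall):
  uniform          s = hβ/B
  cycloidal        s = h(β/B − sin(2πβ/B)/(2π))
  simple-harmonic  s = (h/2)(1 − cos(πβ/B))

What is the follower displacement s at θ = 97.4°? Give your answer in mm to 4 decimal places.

seg 1 [0°–21°] uniform, h=6: full span → s += 6 → s = 6.0000
seg 2 [21°–91.7°] simple-harmonic, h=-5: full span → s += -5 → s = 1.0000
seg 3 [91.7°–234.2°] cycloidal, h=8: θ=97.4° here. β=5.7, B=142.5. 8·(0.0400 − sin(2π·0.0400)/(2π)) = 0.0034 → s = 1.0034

1.0034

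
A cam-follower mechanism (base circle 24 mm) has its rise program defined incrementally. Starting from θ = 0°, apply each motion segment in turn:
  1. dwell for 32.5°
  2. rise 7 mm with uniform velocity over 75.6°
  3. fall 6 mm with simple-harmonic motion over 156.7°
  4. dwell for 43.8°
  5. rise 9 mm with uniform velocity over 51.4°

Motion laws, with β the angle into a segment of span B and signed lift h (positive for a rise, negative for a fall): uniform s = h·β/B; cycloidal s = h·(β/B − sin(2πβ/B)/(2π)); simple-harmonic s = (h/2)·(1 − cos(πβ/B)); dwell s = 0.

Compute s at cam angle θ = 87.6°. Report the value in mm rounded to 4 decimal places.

seg 1 [0°–32.5°] dwell: s stays 0.0000
seg 2 [32.5°–108.1°] uniform, h=7: θ=87.6° here. β=55.1, B=75.6. 7·55.1/75.6 = 5.1019 → s = 5.1019

5.1019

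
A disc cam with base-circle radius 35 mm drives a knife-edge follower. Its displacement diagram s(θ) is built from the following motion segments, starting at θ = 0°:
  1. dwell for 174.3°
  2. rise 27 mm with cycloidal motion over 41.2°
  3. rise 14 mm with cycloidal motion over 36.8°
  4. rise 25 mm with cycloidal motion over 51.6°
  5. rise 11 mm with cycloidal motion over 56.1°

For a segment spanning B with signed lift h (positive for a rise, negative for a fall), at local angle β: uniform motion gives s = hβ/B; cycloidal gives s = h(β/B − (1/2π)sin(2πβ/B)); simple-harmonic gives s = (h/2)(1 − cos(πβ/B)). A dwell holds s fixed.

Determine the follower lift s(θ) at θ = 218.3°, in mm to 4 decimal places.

seg 1 [0°–174.3°] dwell: s stays 0.0000
seg 2 [174.3°–215.5°] cycloidal, h=27: full span → s += 27 → s = 27.0000
seg 3 [215.5°–252.3°] cycloidal, h=14: θ=218.3° here. β=2.8, B=36.8. 14·(0.0761 − sin(2π·0.0761)/(2π)) = 0.0401 → s = 27.0401

27.0401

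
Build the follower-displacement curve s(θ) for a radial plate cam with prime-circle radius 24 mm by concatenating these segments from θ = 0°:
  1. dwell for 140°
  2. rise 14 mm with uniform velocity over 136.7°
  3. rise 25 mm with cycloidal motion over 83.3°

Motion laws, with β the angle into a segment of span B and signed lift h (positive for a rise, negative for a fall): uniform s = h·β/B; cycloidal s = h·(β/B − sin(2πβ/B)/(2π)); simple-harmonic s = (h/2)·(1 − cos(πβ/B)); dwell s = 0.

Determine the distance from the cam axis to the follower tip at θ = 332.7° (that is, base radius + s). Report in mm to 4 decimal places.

seg 1 [0°–140°] dwell: s stays 0.0000
seg 2 [140°–276.7°] uniform, h=14: full span → s += 14 → s = 14.0000
seg 3 [276.7°–360°] cycloidal, h=25: θ=332.7° here. β=56, B=83.3. 25·(0.6723 − sin(2π·0.6723)/(2π)) = 20.3204 → s = 34.3204
radial distance = base radius + s = 24 + 34.3204 = 58.3204

58.3204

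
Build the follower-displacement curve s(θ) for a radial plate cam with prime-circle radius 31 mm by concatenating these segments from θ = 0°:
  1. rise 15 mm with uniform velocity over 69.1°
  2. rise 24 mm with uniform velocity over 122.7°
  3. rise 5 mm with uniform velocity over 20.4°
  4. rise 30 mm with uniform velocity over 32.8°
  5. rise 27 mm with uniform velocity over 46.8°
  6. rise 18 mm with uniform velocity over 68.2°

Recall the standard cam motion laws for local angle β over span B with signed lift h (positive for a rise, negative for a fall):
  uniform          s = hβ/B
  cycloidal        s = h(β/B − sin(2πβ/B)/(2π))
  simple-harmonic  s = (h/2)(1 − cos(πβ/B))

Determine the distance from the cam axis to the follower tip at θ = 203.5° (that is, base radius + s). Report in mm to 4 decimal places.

seg 1 [0°–69.1°] uniform, h=15: full span → s += 15 → s = 15.0000
seg 2 [69.1°–191.8°] uniform, h=24: full span → s += 24 → s = 39.0000
seg 3 [191.8°–212.2°] uniform, h=5: θ=203.5° here. β=11.7, B=20.4. 5·11.7/20.4 = 2.8676 → s = 41.8676
radial distance = base radius + s = 31 + 41.8676 = 72.8676

72.8676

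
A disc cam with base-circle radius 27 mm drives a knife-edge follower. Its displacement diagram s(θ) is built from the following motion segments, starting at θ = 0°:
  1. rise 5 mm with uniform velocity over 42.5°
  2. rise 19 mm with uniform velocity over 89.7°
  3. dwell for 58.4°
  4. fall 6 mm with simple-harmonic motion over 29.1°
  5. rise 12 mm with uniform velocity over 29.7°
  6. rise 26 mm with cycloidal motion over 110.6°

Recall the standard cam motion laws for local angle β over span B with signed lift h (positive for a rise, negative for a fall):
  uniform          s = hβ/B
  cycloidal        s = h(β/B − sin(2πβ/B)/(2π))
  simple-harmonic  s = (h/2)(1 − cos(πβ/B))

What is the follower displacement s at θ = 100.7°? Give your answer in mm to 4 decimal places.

seg 1 [0°–42.5°] uniform, h=5: full span → s += 5 → s = 5.0000
seg 2 [42.5°–132.2°] uniform, h=19: θ=100.7° here. β=58.2, B=89.7. 19·58.2/89.7 = 12.3278 → s = 17.3278

17.3278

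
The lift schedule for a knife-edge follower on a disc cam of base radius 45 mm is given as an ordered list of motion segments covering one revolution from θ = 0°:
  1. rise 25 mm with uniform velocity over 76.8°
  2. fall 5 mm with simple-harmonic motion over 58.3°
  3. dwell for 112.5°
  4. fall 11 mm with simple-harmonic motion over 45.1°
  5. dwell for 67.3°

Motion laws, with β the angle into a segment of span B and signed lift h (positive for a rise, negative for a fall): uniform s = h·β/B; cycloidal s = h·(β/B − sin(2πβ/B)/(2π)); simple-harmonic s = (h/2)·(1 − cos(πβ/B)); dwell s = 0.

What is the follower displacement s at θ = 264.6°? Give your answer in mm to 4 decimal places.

seg 1 [0°–76.8°] uniform, h=25: full span → s += 25 → s = 25.0000
seg 2 [76.8°–135.1°] simple-harmonic, h=-5: full span → s += -5 → s = 20.0000
seg 3 [135.1°–247.6°] dwell: s stays 20.0000
seg 4 [247.6°–292.7°] simple-harmonic, h=-11: θ=264.6° here. β=17, B=45.1. -11/2·(1 − cos(π·0.3769)) = -3.4263 → s = 16.5737

16.5737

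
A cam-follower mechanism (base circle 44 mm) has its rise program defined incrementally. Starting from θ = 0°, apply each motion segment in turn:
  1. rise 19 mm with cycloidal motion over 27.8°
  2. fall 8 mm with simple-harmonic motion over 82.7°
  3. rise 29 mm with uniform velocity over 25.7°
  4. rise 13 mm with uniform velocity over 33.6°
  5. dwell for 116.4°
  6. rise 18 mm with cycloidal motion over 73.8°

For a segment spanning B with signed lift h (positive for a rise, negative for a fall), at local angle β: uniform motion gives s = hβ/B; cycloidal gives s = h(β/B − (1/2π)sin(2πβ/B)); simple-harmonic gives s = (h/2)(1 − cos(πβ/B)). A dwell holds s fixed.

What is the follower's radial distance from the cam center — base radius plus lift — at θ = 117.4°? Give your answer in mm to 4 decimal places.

seg 1 [0°–27.8°] cycloidal, h=19: full span → s += 19 → s = 19.0000
seg 2 [27.8°–110.5°] simple-harmonic, h=-8: full span → s += -8 → s = 11.0000
seg 3 [110.5°–136.2°] uniform, h=29: θ=117.4° here. β=6.9, B=25.7. 29·6.9/25.7 = 7.7860 → s = 18.7860
radial distance = base radius + s = 44 + 18.7860 = 62.7860

62.7860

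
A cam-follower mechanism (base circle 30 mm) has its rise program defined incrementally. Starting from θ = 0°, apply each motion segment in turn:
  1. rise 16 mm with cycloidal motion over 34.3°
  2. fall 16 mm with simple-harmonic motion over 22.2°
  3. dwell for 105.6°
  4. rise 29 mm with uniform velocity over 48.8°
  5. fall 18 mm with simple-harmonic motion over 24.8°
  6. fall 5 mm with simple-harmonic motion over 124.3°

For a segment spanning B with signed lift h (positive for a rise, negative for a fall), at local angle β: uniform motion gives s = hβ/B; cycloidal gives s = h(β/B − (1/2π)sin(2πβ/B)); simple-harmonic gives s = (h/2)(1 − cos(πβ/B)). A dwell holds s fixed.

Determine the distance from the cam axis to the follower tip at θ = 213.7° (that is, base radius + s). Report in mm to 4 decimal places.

seg 1 [0°–34.3°] cycloidal, h=16: full span → s += 16 → s = 16.0000
seg 2 [34.3°–56.5°] simple-harmonic, h=-16: full span → s += -16 → s = 0.0000
seg 3 [56.5°–162.1°] dwell: s stays 0.0000
seg 4 [162.1°–210.9°] uniform, h=29: full span → s += 29 → s = 29.0000
seg 5 [210.9°–235.7°] simple-harmonic, h=-18: θ=213.7° here. β=2.8, B=24.8. -18/2·(1 − cos(π·0.1129)) = -0.5602 → s = 28.4398
radial distance = base radius + s = 30 + 28.4398 = 58.4398

58.4398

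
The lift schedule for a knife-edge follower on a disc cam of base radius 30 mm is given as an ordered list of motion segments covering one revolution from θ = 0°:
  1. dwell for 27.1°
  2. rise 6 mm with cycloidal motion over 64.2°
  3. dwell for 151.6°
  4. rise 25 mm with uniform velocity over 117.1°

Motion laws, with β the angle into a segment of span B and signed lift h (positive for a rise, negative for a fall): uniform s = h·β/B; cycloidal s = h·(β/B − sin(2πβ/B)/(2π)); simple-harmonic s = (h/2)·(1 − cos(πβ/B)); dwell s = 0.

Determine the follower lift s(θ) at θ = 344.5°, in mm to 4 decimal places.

seg 1 [0°–27.1°] dwell: s stays 0.0000
seg 2 [27.1°–91.3°] cycloidal, h=6: full span → s += 6 → s = 6.0000
seg 3 [91.3°–242.9°] dwell: s stays 6.0000
seg 4 [242.9°–360°] uniform, h=25: θ=344.5° here. β=101.6, B=117.1. 25·101.6/117.1 = 21.6909 → s = 27.6909

27.6909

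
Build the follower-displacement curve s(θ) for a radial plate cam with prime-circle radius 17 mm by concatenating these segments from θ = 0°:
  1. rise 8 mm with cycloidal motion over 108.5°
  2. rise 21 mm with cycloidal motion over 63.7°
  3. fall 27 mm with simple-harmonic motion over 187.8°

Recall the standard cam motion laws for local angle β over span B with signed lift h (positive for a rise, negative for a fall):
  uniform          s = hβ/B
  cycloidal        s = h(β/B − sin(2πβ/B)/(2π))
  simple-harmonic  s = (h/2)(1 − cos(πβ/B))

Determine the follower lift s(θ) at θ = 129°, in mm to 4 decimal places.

seg 1 [0°–108.5°] cycloidal, h=8: full span → s += 8 → s = 8.0000
seg 2 [108.5°–172.2°] cycloidal, h=21: θ=129° here. β=20.5, B=63.7. 21·(0.3218 − sin(2π·0.3218)/(2π)) = 3.7506 → s = 11.7506

11.7506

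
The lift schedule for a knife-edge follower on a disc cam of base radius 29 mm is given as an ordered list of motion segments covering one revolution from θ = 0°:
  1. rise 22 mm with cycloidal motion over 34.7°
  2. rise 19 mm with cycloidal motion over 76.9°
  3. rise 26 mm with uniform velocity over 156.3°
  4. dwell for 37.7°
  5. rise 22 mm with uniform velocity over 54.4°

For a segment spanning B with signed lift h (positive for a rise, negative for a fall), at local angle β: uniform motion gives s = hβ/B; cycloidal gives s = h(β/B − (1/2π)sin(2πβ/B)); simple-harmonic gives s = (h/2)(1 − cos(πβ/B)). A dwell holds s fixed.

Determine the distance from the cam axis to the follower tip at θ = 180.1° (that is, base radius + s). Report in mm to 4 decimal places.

seg 1 [0°–34.7°] cycloidal, h=22: full span → s += 22 → s = 22.0000
seg 2 [34.7°–111.6°] cycloidal, h=19: full span → s += 19 → s = 41.0000
seg 3 [111.6°–267.9°] uniform, h=26: θ=180.1° here. β=68.5, B=156.3. 26·68.5/156.3 = 11.3948 → s = 52.3948
radial distance = base radius + s = 29 + 52.3948 = 81.3948

81.3948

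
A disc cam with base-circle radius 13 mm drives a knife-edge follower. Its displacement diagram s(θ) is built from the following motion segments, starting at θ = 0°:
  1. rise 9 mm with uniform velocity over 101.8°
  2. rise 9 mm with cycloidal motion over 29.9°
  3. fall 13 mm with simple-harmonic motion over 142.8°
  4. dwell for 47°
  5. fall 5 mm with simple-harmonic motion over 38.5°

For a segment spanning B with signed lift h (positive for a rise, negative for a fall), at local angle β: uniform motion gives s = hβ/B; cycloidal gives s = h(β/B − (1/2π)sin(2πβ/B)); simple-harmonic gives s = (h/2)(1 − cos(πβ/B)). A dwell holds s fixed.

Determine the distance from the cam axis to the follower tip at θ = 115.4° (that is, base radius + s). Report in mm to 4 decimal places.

seg 1 [0°–101.8°] uniform, h=9: full span → s += 9 → s = 9.0000
seg 2 [101.8°–131.7°] cycloidal, h=9: θ=115.4° here. β=13.6, B=29.9. 9·(0.4548 − sin(2π·0.4548)/(2π)) = 3.6927 → s = 12.6927
radial distance = base radius + s = 13 + 12.6927 = 25.6927

25.6927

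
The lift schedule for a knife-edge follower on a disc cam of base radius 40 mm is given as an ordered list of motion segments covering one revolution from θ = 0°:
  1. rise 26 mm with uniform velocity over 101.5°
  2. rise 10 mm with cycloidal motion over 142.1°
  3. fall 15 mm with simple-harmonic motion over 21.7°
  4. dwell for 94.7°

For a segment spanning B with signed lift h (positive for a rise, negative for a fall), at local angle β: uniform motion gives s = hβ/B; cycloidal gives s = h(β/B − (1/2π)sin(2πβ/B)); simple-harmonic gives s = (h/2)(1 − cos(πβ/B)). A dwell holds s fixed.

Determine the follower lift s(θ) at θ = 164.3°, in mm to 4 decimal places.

seg 1 [0°–101.5°] uniform, h=26: full span → s += 26 → s = 26.0000
seg 2 [101.5°–243.6°] cycloidal, h=10: θ=164.3° here. β=62.8, B=142.1. 10·(0.4419 − sin(2π·0.4419)/(2π)) = 3.8516 → s = 29.8516

29.8516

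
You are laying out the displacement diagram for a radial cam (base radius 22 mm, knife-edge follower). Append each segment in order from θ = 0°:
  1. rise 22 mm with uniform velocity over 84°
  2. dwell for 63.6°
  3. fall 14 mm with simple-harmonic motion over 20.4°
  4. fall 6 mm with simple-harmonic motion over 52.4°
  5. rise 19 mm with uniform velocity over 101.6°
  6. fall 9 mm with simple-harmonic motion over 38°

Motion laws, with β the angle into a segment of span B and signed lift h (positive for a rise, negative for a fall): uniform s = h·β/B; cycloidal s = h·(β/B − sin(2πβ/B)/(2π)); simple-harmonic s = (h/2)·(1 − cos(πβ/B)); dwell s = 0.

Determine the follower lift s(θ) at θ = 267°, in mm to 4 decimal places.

seg 1 [0°–84°] uniform, h=22: full span → s += 22 → s = 22.0000
seg 2 [84°–147.6°] dwell: s stays 22.0000
seg 3 [147.6°–168°] simple-harmonic, h=-14: full span → s += -14 → s = 8.0000
seg 4 [168°–220.4°] simple-harmonic, h=-6: full span → s += -6 → s = 2.0000
seg 5 [220.4°–322°] uniform, h=19: θ=267° here. β=46.6, B=101.6. 19·46.6/101.6 = 8.7146 → s = 10.7146

10.7146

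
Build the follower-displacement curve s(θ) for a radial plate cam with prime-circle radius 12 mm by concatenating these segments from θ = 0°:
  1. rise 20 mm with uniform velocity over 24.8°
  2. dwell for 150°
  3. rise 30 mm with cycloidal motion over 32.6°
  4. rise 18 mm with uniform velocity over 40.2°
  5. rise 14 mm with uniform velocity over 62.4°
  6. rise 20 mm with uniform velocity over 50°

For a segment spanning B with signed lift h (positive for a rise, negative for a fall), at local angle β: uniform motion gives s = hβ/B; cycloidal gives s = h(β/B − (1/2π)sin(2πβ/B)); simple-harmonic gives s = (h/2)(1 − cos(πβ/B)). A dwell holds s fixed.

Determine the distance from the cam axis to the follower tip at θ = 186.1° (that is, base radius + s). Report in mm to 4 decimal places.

seg 1 [0°–24.8°] uniform, h=20: full span → s += 20 → s = 20.0000
seg 2 [24.8°–174.8°] dwell: s stays 20.0000
seg 3 [174.8°–207.4°] cycloidal, h=30: θ=186.1° here. β=11.3, B=32.6. 30·(0.3466 − sin(2π·0.3466)/(2π)) = 6.4774 → s = 26.4774
radial distance = base radius + s = 12 + 26.4774 = 38.4774

38.4774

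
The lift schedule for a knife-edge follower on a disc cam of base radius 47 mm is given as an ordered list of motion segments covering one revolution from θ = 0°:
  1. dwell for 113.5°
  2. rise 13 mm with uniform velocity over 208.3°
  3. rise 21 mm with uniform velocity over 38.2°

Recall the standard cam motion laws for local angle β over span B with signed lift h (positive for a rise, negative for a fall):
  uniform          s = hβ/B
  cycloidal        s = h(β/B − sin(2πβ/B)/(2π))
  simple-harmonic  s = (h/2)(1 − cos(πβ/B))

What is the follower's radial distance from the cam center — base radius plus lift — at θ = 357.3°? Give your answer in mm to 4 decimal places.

seg 1 [0°–113.5°] dwell: s stays 0.0000
seg 2 [113.5°–321.8°] uniform, h=13: full span → s += 13 → s = 13.0000
seg 3 [321.8°–360°] uniform, h=21: θ=357.3° here. β=35.5, B=38.2. 21·35.5/38.2 = 19.5157 → s = 32.5157
radial distance = base radius + s = 47 + 32.5157 = 79.5157

79.5157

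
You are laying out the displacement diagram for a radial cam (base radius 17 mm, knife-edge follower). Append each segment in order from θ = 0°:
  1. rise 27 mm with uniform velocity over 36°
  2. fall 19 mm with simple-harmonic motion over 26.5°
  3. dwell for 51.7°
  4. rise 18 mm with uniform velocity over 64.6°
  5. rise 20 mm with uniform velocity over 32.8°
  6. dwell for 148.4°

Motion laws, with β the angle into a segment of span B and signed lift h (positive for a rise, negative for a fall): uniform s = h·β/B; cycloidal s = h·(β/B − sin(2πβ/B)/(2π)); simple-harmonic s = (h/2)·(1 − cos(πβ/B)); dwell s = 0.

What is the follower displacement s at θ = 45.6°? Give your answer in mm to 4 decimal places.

seg 1 [0°–36°] uniform, h=27: full span → s += 27 → s = 27.0000
seg 2 [36°–62.5°] simple-harmonic, h=-19: θ=45.6° here. β=9.6, B=26.5. -19/2·(1 − cos(π·0.3623)) = -5.5163 → s = 21.4837

21.4837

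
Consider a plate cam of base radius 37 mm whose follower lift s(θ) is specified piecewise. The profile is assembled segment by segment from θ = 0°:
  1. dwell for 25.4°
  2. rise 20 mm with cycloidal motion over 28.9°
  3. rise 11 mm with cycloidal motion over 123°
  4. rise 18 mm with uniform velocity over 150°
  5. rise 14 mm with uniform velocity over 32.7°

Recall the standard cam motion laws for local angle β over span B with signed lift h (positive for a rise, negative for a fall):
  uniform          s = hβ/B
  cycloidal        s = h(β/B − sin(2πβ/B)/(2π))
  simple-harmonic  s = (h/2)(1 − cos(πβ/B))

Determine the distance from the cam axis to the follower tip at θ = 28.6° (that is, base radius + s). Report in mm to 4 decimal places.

seg 1 [0°–25.4°] dwell: s stays 0.0000
seg 2 [25.4°–54.3°] cycloidal, h=20: θ=28.6° here. β=3.2, B=28.9. 20·(0.1107 − sin(2π·0.1107)/(2π)) = 0.1744 → s = 0.1744
radial distance = base radius + s = 37 + 0.1744 = 37.1744

37.1744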